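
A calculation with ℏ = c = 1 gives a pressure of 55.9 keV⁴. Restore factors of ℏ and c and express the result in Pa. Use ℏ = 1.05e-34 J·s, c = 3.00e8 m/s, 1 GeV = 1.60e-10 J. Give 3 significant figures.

Pressure is [E]/[L]³ = [E]⁴/(ℏc)³.
1 GeV⁴ → 1/(ℏc)³ × (1 GeV in J)⁴ = 2.10e37 Pa.
Convert the energy scale: 55.9 keV⁴ = 5.59e-23 GeV⁴.
Result: 5.59e-23 × 2.10e37 = 1.17e15 Pa.

1.17e15 Pa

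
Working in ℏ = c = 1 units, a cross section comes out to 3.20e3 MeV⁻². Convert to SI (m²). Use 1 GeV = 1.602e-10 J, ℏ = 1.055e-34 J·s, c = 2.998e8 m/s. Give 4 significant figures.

1.247e-22 m²

Area is [L]² = [E]⁻²·(ℏc)²; restore (ℏc)².
1 GeV⁻² → (ℏc)² × (1 GeV in J)⁻² = 3.898e-32 m².
Convert the energy scale: 3.20e3 MeV⁻² = 3.20e9 GeV⁻².
Result: 3.20e9 × 3.898e-32 = 1.247e-22 m².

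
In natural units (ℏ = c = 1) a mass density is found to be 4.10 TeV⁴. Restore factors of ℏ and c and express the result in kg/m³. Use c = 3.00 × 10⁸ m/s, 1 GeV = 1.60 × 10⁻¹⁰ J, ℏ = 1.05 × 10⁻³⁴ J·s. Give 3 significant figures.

9.55 × 10³² kg/m³

Mass density is [E]/(c²[L]³) = [E]⁴/(ℏ³c⁵).
1 GeV⁴ → 1/(ℏ³c⁵) × (1 GeV in J)⁴ = 2.33 × 10²⁰ kg/m³.
Convert the energy scale: 4.10 TeV⁴ = 4.10 × 10¹² GeV⁴.
Result: 4.10 × 10¹² × 2.33 × 10²⁰ = 9.55 × 10³² kg/m³.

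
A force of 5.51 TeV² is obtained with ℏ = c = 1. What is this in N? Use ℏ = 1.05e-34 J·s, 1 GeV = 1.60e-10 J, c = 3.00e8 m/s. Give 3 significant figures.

4.48e12 N

Force is [E]/[L] = [E]²/(ℏc); restore (ℏc)⁻¹.
1 GeV² → 1/(ℏc) × (1 GeV in J)² = 8.13e5 N.
Convert the energy scale: 5.51 TeV² = 5.51e6 GeV².
Result: 5.51e6 × 8.13e5 = 4.48e12 N.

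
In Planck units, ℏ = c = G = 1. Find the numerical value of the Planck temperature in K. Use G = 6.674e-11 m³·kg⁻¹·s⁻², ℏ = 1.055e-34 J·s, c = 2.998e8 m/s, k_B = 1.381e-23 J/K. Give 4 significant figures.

The unique combination of the constants set to 1 with dimensions of temperature is T_P = √(ℏc⁵/G) / k_B.
  = √(3.828e18) × 7.241e22
  = 1.417e32 K

1.417e32 K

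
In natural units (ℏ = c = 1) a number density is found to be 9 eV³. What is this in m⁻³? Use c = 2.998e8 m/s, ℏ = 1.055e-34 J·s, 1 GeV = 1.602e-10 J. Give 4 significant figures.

1.169e21 m⁻³

Number density is [L]⁻³ = [E]³/(ℏc)³.
1 GeV³ → 1/(ℏc)³ × (1 GeV in J)³ = 1.299e47 m⁻³.
Convert the energy scale: 9 eV³ = 9.00e-27 GeV³.
Result: 9.00e-27 × 1.299e47 = 1.169e21 m⁻³.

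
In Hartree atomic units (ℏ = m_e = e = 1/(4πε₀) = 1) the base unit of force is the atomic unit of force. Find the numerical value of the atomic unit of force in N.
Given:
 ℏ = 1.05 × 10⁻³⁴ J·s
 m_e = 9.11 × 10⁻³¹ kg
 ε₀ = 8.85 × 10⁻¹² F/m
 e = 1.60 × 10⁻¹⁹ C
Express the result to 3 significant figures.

8.33 × 10⁻⁸ N

F_au = E_h/a₀ = m_e²e⁶/((4πε₀)³ℏ⁴)
E_h = 4.38 × 10⁻¹⁸ J
a₀ = 5.26 × 10⁻¹¹ m
E_h/a₀ = 8.33 × 10⁻⁸ N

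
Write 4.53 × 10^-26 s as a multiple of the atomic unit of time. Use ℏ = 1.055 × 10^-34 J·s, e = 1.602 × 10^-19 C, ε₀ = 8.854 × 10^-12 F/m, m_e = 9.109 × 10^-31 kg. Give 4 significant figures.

atomic unit of time: τ_au = (4πε₀)²ℏ³/(m_e e⁴) = 2.423 × 10^-17 s.
4.53 × 10^-26 / 2.423 × 10^-17 = 1.870 × 10^-9

1.870 × 10^-9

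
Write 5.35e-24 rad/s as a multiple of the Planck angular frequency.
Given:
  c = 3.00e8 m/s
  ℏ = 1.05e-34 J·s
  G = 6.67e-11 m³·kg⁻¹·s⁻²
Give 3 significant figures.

Planck angular frequency: ω_P = √(c⁵/(ℏG)) = 1.86e43 rad/s.
5.35e-24 / 1.86e43 = 2.87e-67

2.87e-67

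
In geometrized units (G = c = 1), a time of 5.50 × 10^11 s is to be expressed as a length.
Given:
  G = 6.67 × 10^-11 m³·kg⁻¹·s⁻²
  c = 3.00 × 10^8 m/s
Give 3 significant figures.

Time → length via c.
5.50 × 10^11 s × (c) = 1.65 × 10^20 m

1.65 × 10^20 m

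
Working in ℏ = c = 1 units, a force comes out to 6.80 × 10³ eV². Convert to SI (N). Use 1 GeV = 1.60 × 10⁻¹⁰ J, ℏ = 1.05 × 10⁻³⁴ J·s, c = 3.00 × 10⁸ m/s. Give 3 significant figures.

5.53 × 10⁻⁹ N

Force is [E]/[L] = [E]²/(ℏc); restore (ℏc)⁻¹.
1 GeV² → 1/(ℏc) × (1 GeV in J)² = 8.13 × 10⁵ N.
Convert the energy scale: 6.80 × 10³ eV² = 6.80 × 10⁻¹⁵ GeV².
Result: 6.80 × 10⁻¹⁵ × 8.13 × 10⁵ = 5.53 × 10⁻⁹ N.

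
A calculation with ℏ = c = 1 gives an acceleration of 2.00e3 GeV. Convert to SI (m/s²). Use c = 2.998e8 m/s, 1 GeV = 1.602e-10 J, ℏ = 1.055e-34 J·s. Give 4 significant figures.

9.105e35 m/s²

Acceleration is [L]/[T]² = c·[E]/ℏ.
1 GeV → c/ℏ × (1 GeV in J) = 4.552e32 m/s².
Result: 2.00e3 × 4.552e32 = 9.105e35 m/s².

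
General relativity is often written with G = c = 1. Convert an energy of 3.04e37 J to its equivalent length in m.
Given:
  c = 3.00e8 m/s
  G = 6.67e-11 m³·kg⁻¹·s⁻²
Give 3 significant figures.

2.50e-7 m

Energy → length via G/c⁴.
3.04e37 J × (G/c⁴) = 2.50e-7 m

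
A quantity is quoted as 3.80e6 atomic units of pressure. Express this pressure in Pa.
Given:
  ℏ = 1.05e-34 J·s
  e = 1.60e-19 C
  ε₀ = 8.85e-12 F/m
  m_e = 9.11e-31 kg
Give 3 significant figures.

One atomic unit of pressure: P_au = E_h/a₀³ = m_e⁴e¹⁰/((4πε₀)⁵ℏ⁸) = 3.01e13 Pa.
3.80e6 × 3.01e13 Pa = 1.14e20 Pa

1.14e20 Pa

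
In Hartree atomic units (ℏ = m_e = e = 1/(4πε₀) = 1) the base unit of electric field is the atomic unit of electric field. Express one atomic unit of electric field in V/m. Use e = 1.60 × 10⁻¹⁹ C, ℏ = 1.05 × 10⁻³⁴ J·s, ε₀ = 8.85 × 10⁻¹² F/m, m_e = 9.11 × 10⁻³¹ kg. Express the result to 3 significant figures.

E_au = E_h/(e a₀) = m_e²e⁵/((4πε₀)³ℏ⁴)
E_h = 4.38 × 10⁻¹⁸ J
a₀ = 5.26 × 10⁻¹¹ m
E_h/(e·a₀) = 5.20 × 10¹¹ V/m

5.20 × 10¹¹ V/m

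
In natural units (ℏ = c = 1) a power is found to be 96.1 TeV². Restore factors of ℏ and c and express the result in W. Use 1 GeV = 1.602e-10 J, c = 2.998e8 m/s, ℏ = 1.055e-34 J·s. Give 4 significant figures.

2.338e22 W

Power is [E]/[T] = [E]²/ℏ.
1 GeV² → 1/ℏ × (1 GeV in J)² = 2.433e14 W.
Convert the energy scale: 96.1 TeV² = 9.61e7 GeV².
Result: 9.61e7 × 2.433e14 = 2.338e22 W.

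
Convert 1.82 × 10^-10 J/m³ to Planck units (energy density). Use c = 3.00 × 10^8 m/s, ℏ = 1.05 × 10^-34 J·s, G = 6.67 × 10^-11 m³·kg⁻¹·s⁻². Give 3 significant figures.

3.89 × 10^-124

Planck energy density: u_P = c⁷/(ℏG²) = 4.68 × 10^113 J/m³.
1.82 × 10^-10 / 4.68 × 10^113 = 3.89 × 10^-124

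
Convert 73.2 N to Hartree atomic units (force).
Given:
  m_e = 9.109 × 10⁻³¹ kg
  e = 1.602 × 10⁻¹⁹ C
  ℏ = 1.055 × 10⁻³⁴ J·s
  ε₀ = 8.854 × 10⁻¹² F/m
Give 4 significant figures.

8.905 × 10⁸

atomic unit of force: F_au = E_h/a₀ = m_e²e⁶/((4πε₀)³ℏ⁴) = 8.220 × 10⁻⁸ N.
73.2 / 8.220 × 10⁻⁸ = 8.905 × 10⁸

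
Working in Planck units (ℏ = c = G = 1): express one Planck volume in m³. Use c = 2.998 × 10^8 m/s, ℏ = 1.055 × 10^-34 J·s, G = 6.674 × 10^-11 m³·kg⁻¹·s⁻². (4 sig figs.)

4.224 × 10^-105 m³

From ℏ = c = G = 1 the volume scale is V_P = (ℏG/c³)^(3/2).
  = √(1.784 × 10^-209)
  = 4.224 × 10^-105 m³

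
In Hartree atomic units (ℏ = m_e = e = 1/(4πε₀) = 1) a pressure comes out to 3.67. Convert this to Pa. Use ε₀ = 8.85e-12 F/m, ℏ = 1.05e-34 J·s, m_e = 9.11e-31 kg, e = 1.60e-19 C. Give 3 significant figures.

One atomic unit of pressure: P_au = E_h/a₀³ = m_e⁴e¹⁰/((4πε₀)⁵ℏ⁸) = 3.01e13 Pa.
3.67 × 3.01e13 Pa = 1.11e14 Pa

1.11e14 Pa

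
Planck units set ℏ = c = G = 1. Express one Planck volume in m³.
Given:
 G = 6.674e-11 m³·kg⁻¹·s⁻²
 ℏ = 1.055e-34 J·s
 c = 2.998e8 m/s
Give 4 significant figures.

From ℏ = c = G = 1 the volume scale is V_P = (ℏG/c³)^(3/2).
  = √(1.784e-209)
  = 4.224e-105 m³

4.224e-105 m³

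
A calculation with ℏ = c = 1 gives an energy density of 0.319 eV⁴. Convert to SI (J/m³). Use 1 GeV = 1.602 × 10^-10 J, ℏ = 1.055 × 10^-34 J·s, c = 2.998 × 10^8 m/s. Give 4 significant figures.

6.640 J/m³

[E]/[L]³ = [E]⁴/(ℏc)³; restore (ℏc)⁻³.
1 GeV⁴ → 1/(ℏc)³ × (1 GeV in J)⁴ = 2.082 × 10^37 J/m³.
Convert the energy scale: 0.319 eV⁴ = 3.19 × 10^-37 GeV⁴.
Result: 3.19 × 10^-37 × 2.082 × 10^37 = 6.640 J/m³.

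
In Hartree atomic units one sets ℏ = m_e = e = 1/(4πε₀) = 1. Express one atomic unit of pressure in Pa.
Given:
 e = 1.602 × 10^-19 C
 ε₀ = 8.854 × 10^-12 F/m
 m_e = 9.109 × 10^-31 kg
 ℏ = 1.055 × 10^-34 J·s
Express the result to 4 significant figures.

P_au = E_h/a₀³ = m_e⁴e¹⁰/((4πε₀)⁵ℏ⁸)
E_h = 4.354 × 10^-18 J
a₀ = 5.297 × 10^-11 m
E_h/a₀³ = 2.929 × 10^13 Pa

2.929 × 10^13 Pa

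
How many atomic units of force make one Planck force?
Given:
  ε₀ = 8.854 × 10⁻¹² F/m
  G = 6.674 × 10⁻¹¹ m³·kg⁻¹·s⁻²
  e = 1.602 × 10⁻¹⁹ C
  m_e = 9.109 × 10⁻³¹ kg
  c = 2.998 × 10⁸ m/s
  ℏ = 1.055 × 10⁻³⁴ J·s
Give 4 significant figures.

1.473 × 10⁵¹

Planck force: F_P = c⁴/G = 1.210 × 10⁴⁴ N
atomic unit of force: F_au = E_h/a₀ = m_e²e⁶/((4πε₀)³ℏ⁴) = 8.220 × 10⁻⁸ N
ratio = 1.210 × 10⁴⁴ / 8.220 × 10⁻⁸ = 1.473 × 10⁵¹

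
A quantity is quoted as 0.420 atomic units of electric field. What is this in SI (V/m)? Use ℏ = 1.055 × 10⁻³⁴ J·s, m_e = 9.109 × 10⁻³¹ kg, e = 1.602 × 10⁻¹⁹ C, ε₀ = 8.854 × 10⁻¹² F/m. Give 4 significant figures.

2.155 × 10¹¹ V/m

One atomic unit of electric field: E_au = E_h/(e a₀) = m_e²e⁵/((4πε₀)³ℏ⁴) = 5.131 × 10¹¹ V/m.
0.420 × 5.131 × 10¹¹ V/m = 2.155 × 10¹¹ V/m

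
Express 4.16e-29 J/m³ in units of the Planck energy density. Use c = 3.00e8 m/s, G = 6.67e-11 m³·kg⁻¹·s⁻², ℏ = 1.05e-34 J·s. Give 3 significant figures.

Planck energy density: u_P = c⁷/(ℏG²) = 4.68e113 J/m³.
4.16e-29 / 4.68e113 = 8.89e-143

8.89e-143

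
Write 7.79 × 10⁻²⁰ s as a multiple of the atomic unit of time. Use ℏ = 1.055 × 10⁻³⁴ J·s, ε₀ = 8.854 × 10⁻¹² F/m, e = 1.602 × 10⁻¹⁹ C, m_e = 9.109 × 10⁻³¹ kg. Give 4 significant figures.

3.215 × 10⁻³

atomic unit of time: τ_au = (4πε₀)²ℏ³/(m_e e⁴) = 2.423 × 10⁻¹⁷ s.
7.79 × 10⁻²⁰ / 2.423 × 10⁻¹⁷ = 3.215 × 10⁻³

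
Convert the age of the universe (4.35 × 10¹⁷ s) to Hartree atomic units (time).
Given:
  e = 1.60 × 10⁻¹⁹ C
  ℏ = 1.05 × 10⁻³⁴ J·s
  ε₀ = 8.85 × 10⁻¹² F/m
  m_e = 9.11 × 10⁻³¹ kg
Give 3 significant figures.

1.81 × 10³⁴

atomic unit of time: τ_au = (4πε₀)²ℏ³/(m_e e⁴) = 2.40 × 10⁻¹⁷ s.
4.35 × 10¹⁷ / 2.40 × 10⁻¹⁷ = 1.81 × 10³⁴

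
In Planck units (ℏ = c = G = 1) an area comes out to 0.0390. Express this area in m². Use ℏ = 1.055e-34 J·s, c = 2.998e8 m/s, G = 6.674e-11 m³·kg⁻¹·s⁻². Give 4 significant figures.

1.019e-71 m²

One Planck area: A_P = ℏG/c³ = 2.613e-70 m².
0.0390 × 2.613e-70 m² = 1.019e-71 m²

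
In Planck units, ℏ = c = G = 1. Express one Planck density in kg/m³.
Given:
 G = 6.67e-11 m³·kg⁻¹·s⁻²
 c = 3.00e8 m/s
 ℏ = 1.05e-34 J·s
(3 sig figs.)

The unique combination of the constants set to 1 with dimensions of density is ρ_P = c⁵/(ℏG²).
  = 2.43e42 / 4.67e-55
  = 5.20e96 kg/m³

5.20e96 kg/m³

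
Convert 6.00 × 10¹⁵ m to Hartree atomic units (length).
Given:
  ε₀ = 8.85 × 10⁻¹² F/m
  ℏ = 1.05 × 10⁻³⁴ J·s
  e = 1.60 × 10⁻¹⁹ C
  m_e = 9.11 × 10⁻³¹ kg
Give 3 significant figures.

1.14 × 10²⁶

Bohr radius: a₀ = 4πε₀ℏ²/(m_e e²) = 5.26 × 10⁻¹¹ m.
6.00 × 10¹⁵ / 5.26 × 10⁻¹¹ = 1.14 × 10²⁶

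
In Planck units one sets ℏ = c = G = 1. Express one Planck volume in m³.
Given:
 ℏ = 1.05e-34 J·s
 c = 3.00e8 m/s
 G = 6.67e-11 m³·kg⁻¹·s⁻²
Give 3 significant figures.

4.18e-105 m³

V_P = (ℏG/c³)^(3/2)
  = √(1.75e-209)
  = 4.18e-105 m³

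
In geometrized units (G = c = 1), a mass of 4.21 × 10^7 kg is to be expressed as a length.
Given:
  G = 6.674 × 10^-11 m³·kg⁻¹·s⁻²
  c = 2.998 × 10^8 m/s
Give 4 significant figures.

In G = c = 1 units mass has dimensions of length; the conversion factor is G/c².
4.21 × 10^7 kg × (G/c²) = 3.126 × 10^-20 m

3.126 × 10^-20 m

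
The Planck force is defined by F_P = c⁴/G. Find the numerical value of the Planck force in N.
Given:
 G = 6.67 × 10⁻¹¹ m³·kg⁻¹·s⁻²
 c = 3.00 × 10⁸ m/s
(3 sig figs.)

1.21 × 10⁴⁴ N

F_P = c⁴/G
  = 8.10 × 10³³ / 6.67 × 10⁻¹¹
  = 1.21 × 10⁴⁴ N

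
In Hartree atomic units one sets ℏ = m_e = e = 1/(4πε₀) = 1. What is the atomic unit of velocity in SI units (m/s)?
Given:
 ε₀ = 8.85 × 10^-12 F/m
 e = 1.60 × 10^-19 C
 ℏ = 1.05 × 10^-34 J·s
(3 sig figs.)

2.19 × 10^6 m/s

v_au = e²/(4πε₀ℏ)
  = 2.56 × 10^-38 / 1.17 × 10^-44
  = 2.19 × 10^6 m/s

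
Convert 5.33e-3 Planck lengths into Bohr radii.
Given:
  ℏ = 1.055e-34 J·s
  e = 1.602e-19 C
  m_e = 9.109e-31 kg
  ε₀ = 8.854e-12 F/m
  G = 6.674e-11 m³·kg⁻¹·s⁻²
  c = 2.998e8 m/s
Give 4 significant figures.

Planck length: ℓ_P = √(ℏG/c³) = 1.616e-35 m
Bohr radius: a₀ = 4πε₀ℏ²/(m_e e²) = 5.297e-11 m
5.33e-3 × 1.616e-35 / 5.297e-11 = 1.626e-27

1.626e-27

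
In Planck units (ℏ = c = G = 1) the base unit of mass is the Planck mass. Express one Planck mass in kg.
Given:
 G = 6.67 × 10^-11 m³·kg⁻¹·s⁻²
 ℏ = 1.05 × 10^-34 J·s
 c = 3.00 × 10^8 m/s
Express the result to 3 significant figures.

m_P = √(ℏc/G)
  = √(4.72 × 10^-16)
  = 2.17 × 10^-8 kg

2.17 × 10^-8 kg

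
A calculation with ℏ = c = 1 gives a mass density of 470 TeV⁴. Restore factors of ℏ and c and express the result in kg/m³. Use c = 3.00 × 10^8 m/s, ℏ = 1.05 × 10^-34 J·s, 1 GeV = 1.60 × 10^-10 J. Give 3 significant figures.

1.09 × 10^35 kg/m³

Mass density is [E]/(c²[L]³) = [E]⁴/(ℏ³c⁵).
1 GeV⁴ → 1/(ℏ³c⁵) × (1 GeV in J)⁴ = 2.33 × 10^20 kg/m³.
Convert the energy scale: 470 TeV⁴ = 4.70 × 10^14 GeV⁴.
Result: 4.70 × 10^14 × 2.33 × 10^20 = 1.09 × 10^35 kg/m³.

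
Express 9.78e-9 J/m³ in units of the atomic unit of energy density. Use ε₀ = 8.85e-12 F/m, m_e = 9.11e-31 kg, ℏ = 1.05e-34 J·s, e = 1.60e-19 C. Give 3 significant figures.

3.25e-22

atomic unit of energy density: u_au = E_h/a₀³ = m_e⁴e¹⁰/((4πε₀)⁵ℏ⁸) = 3.01e13 J/m³.
9.78e-9 / 3.01e13 = 3.25e-22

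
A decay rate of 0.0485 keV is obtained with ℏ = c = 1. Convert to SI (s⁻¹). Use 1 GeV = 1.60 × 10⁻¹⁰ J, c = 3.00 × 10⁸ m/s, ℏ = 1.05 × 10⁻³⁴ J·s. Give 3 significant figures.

7.39 × 10¹⁶ s⁻¹

A rate is [E]/ℏ; divide by ℏ.
1 GeV → 1/ℏ × (1 GeV in J) = 1.52 × 10²⁴ s⁻¹.
Convert the energy scale: 0.0485 keV = 4.85 × 10⁻⁸ GeV.
Result: 4.85 × 10⁻⁸ × 1.52 × 10²⁴ = 7.39 × 10¹⁶ s⁻¹.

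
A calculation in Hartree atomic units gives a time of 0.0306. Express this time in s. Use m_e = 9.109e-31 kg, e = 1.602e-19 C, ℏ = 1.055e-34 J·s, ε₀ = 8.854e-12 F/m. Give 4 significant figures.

One atomic unit of time: τ_au = (4πε₀)²ℏ³/(m_e e⁴) = 2.423e-17 s.
0.0306 × 2.423e-17 s = 7.414e-19 s

7.414e-19 s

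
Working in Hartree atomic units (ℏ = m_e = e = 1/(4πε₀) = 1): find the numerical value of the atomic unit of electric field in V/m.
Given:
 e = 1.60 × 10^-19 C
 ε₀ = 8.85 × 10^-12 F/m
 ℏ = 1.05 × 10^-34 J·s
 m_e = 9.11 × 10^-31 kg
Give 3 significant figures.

5.20 × 10^11 V/m

Dimensional analysis gives E_au = E_h/(e a₀) = m_e²e⁵/((4πε₀)³ℏ⁴).
E_h = 4.38 × 10^-18 J
a₀ = 5.26 × 10^-11 m
E_h/(e·a₀) = 5.20 × 10^11 V/m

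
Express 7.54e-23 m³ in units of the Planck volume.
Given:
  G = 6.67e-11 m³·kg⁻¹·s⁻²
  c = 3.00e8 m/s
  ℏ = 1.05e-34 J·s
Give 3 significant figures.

Planck volume: V_P = (ℏG/c³)^(3/2) = 4.18e-105 m³.
7.54e-23 / 4.18e-105 = 1.80e82

1.80e82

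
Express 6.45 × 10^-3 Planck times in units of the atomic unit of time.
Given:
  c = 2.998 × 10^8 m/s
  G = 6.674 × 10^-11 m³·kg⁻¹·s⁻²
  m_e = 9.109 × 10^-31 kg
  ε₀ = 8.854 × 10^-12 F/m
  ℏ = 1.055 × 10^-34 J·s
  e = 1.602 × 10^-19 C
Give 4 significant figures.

1.435 × 10^-29

Planck time: t_P = √(ℏG/c⁵) = 5.392 × 10^-44 s
atomic unit of time: τ_au = (4πε₀)²ℏ³/(m_e e⁴) = 2.423 × 10^-17 s
6.45 × 10^-3 × 5.392 × 10^-44 / 2.423 × 10^-17 = 1.435 × 10^-29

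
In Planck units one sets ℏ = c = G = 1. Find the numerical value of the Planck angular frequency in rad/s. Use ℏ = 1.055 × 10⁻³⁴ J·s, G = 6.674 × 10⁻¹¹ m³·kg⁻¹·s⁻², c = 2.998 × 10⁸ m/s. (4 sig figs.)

ω_P = √(c⁵/(ℏG))
  = √(3.440 × 10⁸⁶)
  = 1.855 × 10⁴³ rad/s

1.855 × 10⁴³ rad/s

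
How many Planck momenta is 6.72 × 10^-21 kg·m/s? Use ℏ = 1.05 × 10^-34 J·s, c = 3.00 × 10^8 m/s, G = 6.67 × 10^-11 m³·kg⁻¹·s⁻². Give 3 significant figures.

Planck momentum: p_P = √(ℏc³/G) = 6.52 kg·m/s.
6.72 × 10^-21 / 6.52 = 1.03 × 10^-21

1.03 × 10^-21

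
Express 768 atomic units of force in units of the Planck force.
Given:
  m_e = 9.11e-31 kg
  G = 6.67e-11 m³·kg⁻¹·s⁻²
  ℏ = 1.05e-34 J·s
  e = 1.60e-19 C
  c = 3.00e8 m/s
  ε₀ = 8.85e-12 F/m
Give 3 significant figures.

atomic unit of force: F_au = E_h/a₀ = m_e²e⁶/((4πε₀)³ℏ⁴) = 8.33e-8 N
Planck force: F_P = c⁴/G = 1.21e44 N
768 × 8.33e-8 / 1.21e44 = 5.27e-49

5.27e-49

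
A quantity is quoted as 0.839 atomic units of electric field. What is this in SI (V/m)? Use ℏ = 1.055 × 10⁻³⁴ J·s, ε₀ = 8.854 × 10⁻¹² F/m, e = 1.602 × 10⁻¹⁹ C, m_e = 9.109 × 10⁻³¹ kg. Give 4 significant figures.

4.305 × 10¹¹ V/m

One atomic unit of electric field: E_au = E_h/(e a₀) = m_e²e⁵/((4πε₀)³ℏ⁴) = 5.131 × 10¹¹ V/m.
0.839 × 5.131 × 10¹¹ V/m = 4.305 × 10¹¹ V/m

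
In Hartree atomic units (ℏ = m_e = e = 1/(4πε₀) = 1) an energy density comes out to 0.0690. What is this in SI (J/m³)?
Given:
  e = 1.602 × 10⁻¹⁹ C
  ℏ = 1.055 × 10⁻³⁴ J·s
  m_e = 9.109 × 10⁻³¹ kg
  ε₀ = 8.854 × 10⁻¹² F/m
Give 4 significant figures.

One atomic unit of energy density: u_au = E_h/a₀³ = m_e⁴e¹⁰/((4πε₀)⁵ℏ⁸) = 2.929 × 10¹³ J/m³.
0.0690 × 2.929 × 10¹³ J/m³ = 2.021 × 10¹² J/m³

2.021 × 10¹² J/m³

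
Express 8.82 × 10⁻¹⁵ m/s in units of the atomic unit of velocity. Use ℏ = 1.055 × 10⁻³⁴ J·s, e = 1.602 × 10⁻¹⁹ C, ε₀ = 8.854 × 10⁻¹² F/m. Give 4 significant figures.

4.034 × 10⁻²¹

atomic unit of velocity: v_au = e²/(4πε₀ℏ) = 2.186 × 10⁶ m/s.
8.82 × 10⁻¹⁵ / 2.186 × 10⁶ = 4.034 × 10⁻²¹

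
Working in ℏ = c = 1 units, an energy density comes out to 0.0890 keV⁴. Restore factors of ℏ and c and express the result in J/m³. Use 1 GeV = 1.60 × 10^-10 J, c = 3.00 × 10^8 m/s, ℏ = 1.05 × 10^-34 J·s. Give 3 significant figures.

[E]/[L]³ = [E]⁴/(ℏc)³; restore (ℏc)⁻³.
1 GeV⁴ → 1/(ℏc)³ × (1 GeV in J)⁴ = 2.10 × 10^37 J/m³.
Convert the energy scale: 0.0890 keV⁴ = 8.90 × 10^-26 GeV⁴.
Result: 8.90 × 10^-26 × 2.10 × 10^37 = 1.87 × 10^12 J/m³.

1.87 × 10^12 J/m³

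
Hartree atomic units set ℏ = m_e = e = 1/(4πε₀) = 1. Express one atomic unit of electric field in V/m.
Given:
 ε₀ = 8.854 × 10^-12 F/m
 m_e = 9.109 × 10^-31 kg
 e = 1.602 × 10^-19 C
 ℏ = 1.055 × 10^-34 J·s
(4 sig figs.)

5.131 × 10^11 V/m

Dimensional analysis gives E_au = E_h/(e a₀) = m_e²e⁵/((4πε₀)³ℏ⁴).
E_h = 4.354 × 10^-18 J
a₀ = 5.297 × 10^-11 m
E_h/(e·a₀) = 5.131 × 10^11 V/m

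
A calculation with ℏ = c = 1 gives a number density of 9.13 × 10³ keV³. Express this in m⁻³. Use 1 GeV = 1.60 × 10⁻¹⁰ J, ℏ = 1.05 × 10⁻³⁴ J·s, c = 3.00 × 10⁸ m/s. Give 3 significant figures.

Number density is [L]⁻³ = [E]³/(ℏc)³.
1 GeV³ → 1/(ℏc)³ × (1 GeV in J)³ = 1.31 × 10⁴⁷ m⁻³.
Convert the energy scale: 9.13 × 10³ keV³ = 9.13 × 10⁻¹⁵ GeV³.
Result: 9.13 × 10⁻¹⁵ × 1.31 × 10⁴⁷ = 1.20 × 10³³ m⁻³.

1.20 × 10³³ m⁻³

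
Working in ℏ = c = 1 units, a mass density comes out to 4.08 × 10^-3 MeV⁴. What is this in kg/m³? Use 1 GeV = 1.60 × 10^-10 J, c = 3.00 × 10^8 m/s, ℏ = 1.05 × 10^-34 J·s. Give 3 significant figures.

9.51 × 10^5 kg/m³

Mass density is [E]/(c²[L]³) = [E]⁴/(ℏ³c⁵).
1 GeV⁴ → 1/(ℏ³c⁵) × (1 GeV in J)⁴ = 2.33 × 10^20 kg/m³.
Convert the energy scale: 4.08 × 10^-3 MeV⁴ = 4.08 × 10^-15 GeV⁴.
Result: 4.08 × 10^-15 × 2.33 × 10^20 = 9.51 × 10^5 kg/m³.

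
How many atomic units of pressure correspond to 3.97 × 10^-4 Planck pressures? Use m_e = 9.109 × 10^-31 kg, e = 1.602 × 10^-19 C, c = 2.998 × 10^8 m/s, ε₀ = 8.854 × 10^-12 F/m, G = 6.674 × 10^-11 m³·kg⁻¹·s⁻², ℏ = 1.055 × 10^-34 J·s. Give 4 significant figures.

6.278 × 10^96

Planck pressure: p_P = c⁷/(ℏG²) = 4.632 × 10^113 Pa
atomic unit of pressure: P_au = E_h/a₀³ = m_e⁴e¹⁰/((4πε₀)⁵ℏ⁸) = 2.929 × 10^13 Pa
3.97 × 10^-4 × 4.632 × 10^113 / 2.929 × 10^13 = 6.278 × 10^96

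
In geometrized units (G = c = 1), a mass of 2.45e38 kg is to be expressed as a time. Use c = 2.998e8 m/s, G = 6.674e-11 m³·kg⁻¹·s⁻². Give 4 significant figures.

606.8 s

Mass → time via G/c³.
2.45e38 kg × (G/c³) = 606.8 s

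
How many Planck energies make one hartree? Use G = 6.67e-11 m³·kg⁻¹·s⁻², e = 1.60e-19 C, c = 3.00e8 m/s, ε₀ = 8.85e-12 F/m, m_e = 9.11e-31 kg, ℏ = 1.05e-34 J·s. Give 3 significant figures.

hartree: E_h = m_e e⁴/(4πε₀ℏ)² = 4.38e-18 J
Planck energy: E_P = √(ℏc⁵/G) = 1.96e9 J
ratio = 4.38e-18 / 1.96e9 = 2.24e-27

2.24e-27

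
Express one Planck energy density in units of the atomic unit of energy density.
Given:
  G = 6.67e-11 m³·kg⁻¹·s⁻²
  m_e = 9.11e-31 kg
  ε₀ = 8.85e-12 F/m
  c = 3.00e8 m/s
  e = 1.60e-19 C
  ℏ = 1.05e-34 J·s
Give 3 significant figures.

Planck energy density: u_P = c⁷/(ℏG²) = 4.68e113 J/m³
atomic unit of energy density: u_au = E_h/a₀³ = m_e⁴e¹⁰/((4πε₀)⁵ℏ⁸) = 3.01e13 J/m³
ratio = 4.68e113 / 3.01e13 = 1.55e100

1.55e100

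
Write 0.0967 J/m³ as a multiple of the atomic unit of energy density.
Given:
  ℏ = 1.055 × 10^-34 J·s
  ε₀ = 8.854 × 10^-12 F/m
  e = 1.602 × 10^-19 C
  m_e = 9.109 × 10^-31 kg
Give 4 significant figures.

3.301 × 10^-15

atomic unit of energy density: u_au = E_h/a₀³ = m_e⁴e¹⁰/((4πε₀)⁵ℏ⁸) = 2.929 × 10^13 J/m³.
0.0967 / 2.929 × 10^13 = 3.301 × 10^-15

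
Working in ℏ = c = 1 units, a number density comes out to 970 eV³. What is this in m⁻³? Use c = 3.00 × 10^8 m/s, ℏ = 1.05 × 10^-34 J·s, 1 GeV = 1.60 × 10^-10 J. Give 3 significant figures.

Number density is [L]⁻³ = [E]³/(ℏc)³.
1 GeV³ → 1/(ℏc)³ × (1 GeV in J)³ = 1.31 × 10^47 m⁻³.
Convert the energy scale: 970 eV³ = 9.70 × 10^-25 GeV³.
Result: 9.70 × 10^-25 × 1.31 × 10^47 = 1.27 × 10^23 m⁻³.

1.27 × 10^23 m⁻³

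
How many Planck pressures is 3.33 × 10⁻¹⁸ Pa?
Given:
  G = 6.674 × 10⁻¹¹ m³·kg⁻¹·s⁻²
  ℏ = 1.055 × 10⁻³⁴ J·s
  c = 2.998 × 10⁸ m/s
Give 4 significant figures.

7.189 × 10⁻¹³²

Planck pressure: p_P = c⁷/(ℏG²) = 4.632 × 10¹¹³ Pa.
3.33 × 10⁻¹⁸ / 4.632 × 10¹¹³ = 7.189 × 10⁻¹³²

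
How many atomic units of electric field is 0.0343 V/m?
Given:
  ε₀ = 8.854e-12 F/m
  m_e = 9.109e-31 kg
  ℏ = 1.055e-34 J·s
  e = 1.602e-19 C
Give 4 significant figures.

6.685e-14

atomic unit of electric field: E_au = E_h/(e a₀) = m_e²e⁵/((4πε₀)³ℏ⁴) = 5.131e11 V/m.
0.0343 / 5.131e11 = 6.685e-14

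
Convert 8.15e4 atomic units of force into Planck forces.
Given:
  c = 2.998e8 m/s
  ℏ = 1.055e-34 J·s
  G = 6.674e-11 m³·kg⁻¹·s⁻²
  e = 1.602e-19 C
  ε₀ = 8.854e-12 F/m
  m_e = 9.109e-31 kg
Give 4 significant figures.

atomic unit of force: F_au = E_h/a₀ = m_e²e⁶/((4πε₀)³ℏ⁴) = 8.220e-8 N
Planck force: F_P = c⁴/G = 1.210e44 N
8.15e4 × 8.220e-8 / 1.210e44 = 5.534e-47

5.534e-47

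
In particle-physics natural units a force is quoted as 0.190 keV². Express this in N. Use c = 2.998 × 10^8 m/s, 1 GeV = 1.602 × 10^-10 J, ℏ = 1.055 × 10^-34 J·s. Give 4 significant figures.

Force is [E]/[L] = [E]²/(ℏc); restore (ℏc)⁻¹.
1 GeV² → 1/(ℏc) × (1 GeV in J)² = 8.114 × 10^5 N.
Convert the energy scale: 0.190 keV² = 1.90 × 10^-13 GeV².
Result: 1.90 × 10^-13 × 8.114 × 10^5 = 1.542 × 10^-7 N.

1.542 × 10^-7 N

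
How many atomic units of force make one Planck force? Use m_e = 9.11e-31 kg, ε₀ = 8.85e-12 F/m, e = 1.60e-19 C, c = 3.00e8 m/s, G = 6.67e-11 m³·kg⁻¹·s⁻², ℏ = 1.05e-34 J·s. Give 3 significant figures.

1.46e51

Planck force: F_P = c⁴/G = 1.21e44 N
atomic unit of force: F_au = E_h/a₀ = m_e²e⁶/((4πε₀)³ℏ⁴) = 8.33e-8 N
ratio = 1.21e44 / 8.33e-8 = 1.46e51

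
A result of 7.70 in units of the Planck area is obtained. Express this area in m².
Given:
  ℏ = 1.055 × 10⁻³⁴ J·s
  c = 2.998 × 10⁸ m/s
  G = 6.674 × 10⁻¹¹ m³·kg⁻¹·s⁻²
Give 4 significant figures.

2.012 × 10⁻⁶⁹ m²

One Planck area: A_P = ℏG/c³ = 2.613 × 10⁻⁷⁰ m².
7.70 × 2.613 × 10⁻⁷⁰ m² = 2.012 × 10⁻⁶⁹ m²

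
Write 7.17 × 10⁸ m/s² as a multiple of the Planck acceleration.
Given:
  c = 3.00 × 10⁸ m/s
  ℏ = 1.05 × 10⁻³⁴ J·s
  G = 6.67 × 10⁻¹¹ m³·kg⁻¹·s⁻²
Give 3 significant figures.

1.28 × 10⁻⁴³

Planck acceleration: a_P = √(c⁷/(ℏG)) = 5.59 × 10⁵¹ m/s².
7.17 × 10⁸ / 5.59 × 10⁵¹ = 1.28 × 10⁻⁴³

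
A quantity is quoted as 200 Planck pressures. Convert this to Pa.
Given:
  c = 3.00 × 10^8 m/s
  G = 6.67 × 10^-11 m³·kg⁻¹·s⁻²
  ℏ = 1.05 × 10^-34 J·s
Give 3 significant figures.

One Planck pressure: p_P = c⁷/(ℏG²) = 4.68 × 10^113 Pa.
200 × 4.68 × 10^113 Pa = 9.36 × 10^115 Pa

9.36 × 10^115 Pa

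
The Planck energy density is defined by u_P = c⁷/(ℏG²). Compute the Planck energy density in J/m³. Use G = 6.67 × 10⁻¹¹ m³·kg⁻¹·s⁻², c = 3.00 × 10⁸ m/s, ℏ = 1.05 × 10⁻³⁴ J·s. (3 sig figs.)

u_P = c⁷/(ℏG²)
  = 2.19 × 10⁵⁹ / 4.67 × 10⁻⁵⁵
  = 4.68 × 10¹¹³ J/m³

4.68 × 10¹¹³ J/m³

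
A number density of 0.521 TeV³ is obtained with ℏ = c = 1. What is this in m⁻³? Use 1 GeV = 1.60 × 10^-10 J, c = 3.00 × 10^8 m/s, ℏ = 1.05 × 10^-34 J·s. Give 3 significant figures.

Number density is [L]⁻³ = [E]³/(ℏc)³.
1 GeV³ → 1/(ℏc)³ × (1 GeV in J)³ = 1.31 × 10^47 m⁻³.
Convert the energy scale: 0.521 TeV³ = 5.21 × 10^8 GeV³.
Result: 5.21 × 10^8 × 1.31 × 10^47 = 6.83 × 10^55 m⁻³.

6.83 × 10^55 m⁻³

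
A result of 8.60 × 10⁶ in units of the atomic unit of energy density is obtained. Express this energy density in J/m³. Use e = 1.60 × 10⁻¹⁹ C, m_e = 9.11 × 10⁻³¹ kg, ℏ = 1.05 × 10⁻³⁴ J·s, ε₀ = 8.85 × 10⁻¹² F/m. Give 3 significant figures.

One atomic unit of energy density: u_au = E_h/a₀³ = m_e⁴e¹⁰/((4πε₀)⁵ℏ⁸) = 3.01 × 10¹³ J/m³.
8.60 × 10⁶ × 3.01 × 10¹³ J/m³ = 2.59 × 10²⁰ J/m³

2.59 × 10²⁰ J/m³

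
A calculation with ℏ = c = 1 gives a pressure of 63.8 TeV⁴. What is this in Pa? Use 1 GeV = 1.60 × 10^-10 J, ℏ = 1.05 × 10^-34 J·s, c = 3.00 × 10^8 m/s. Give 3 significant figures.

1.34 × 10^51 Pa

Pressure is [E]/[L]³ = [E]⁴/(ℏc)³.
1 GeV⁴ → 1/(ℏc)³ × (1 GeV in J)⁴ = 2.10 × 10^37 Pa.
Convert the energy scale: 63.8 TeV⁴ = 6.38 × 10^13 GeV⁴.
Result: 6.38 × 10^13 × 2.10 × 10^37 = 1.34 × 10^51 Pa.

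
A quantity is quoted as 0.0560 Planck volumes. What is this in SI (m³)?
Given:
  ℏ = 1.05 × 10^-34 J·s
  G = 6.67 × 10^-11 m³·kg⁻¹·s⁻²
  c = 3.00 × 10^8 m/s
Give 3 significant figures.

One Planck volume: V_P = (ℏG/c³)^(3/2) = 4.18 × 10^-105 m³.
0.0560 × 4.18 × 10^-105 m³ = 2.34 × 10^-106 m³

2.34 × 10^-106 m³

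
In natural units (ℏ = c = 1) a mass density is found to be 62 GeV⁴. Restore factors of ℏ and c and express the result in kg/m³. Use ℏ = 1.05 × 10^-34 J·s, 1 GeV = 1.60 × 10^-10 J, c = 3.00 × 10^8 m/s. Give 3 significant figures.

1.44 × 10^22 kg/m³

Mass density is [E]/(c²[L]³) = [E]⁴/(ℏ³c⁵).
1 GeV⁴ → 1/(ℏ³c⁵) × (1 GeV in J)⁴ = 2.33 × 10^20 kg/m³.
Result: 62 × 2.33 × 10^20 = 1.44 × 10^22 kg/m³.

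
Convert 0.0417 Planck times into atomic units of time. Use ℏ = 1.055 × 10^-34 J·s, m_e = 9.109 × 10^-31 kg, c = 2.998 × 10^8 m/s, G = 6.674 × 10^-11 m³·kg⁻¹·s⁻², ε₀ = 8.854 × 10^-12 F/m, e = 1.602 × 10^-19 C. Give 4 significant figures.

9.280 × 10^-29

Planck time: t_P = √(ℏG/c⁵) = 5.392 × 10^-44 s
atomic unit of time: τ_au = (4πε₀)²ℏ³/(m_e e⁴) = 2.423 × 10^-17 s
0.0417 × 5.392 × 10^-44 / 2.423 × 10^-17 = 9.280 × 10^-29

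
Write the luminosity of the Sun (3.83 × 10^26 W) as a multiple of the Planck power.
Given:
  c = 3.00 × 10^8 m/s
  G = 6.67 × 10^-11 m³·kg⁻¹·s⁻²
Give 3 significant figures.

1.05 × 10^-26

Planck power: P_P = c⁵/G = 3.64 × 10^52 W.
3.83 × 10^26 / 3.64 × 10^52 = 1.05 × 10^-26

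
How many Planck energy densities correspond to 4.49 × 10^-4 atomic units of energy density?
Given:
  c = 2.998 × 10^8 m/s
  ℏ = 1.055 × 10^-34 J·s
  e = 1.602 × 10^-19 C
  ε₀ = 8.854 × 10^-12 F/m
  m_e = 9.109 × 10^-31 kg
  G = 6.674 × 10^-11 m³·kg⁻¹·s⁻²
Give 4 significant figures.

2.839 × 10^-104

atomic unit of energy density: u_au = E_h/a₀³ = m_e⁴e¹⁰/((4πε₀)⁵ℏ⁸) = 2.929 × 10^13 J/m³
Planck energy density: u_P = c⁷/(ℏG²) = 4.632 × 10^113 J/m³
4.49 × 10^-4 × 2.929 × 10^13 / 4.632 × 10^113 = 2.839 × 10^-104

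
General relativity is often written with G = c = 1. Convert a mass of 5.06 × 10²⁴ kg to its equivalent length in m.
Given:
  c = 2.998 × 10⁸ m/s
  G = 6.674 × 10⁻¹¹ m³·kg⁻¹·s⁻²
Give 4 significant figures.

In G = c = 1 units mass has dimensions of length; the conversion factor is G/c².
5.06 × 10²⁴ kg × (G/c²) = 3.757 × 10⁻³ m

3.757 × 10⁻³ m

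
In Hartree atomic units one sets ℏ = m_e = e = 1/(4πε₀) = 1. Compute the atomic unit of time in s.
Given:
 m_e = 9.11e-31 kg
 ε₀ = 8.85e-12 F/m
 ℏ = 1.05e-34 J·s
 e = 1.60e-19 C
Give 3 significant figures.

τ_au = (4πε₀)²ℏ³/(m_e e⁴)
E_h = 4.38e-18 J
ℏ/E_h = 2.40e-17 s

2.40e-17 s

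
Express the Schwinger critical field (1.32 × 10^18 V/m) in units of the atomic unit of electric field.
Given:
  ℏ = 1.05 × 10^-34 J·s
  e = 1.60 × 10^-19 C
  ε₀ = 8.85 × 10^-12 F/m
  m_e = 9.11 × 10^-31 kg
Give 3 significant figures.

2.54 × 10^6

atomic unit of electric field: E_au = E_h/(e a₀) = m_e²e⁵/((4πε₀)³ℏ⁴) = 5.20 × 10^11 V/m.
1.32 × 10^18 / 5.20 × 10^11 = 2.54 × 10^6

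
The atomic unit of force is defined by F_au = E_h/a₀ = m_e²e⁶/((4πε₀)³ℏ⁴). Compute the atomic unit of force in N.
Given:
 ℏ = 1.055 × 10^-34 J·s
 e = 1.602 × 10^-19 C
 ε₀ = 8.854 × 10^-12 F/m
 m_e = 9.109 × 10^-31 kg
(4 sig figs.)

8.220 × 10^-8 N

F_au = E_h/a₀ = m_e²e⁶/((4πε₀)³ℏ⁴)
E_h = 4.354 × 10^-18 J
a₀ = 5.297 × 10^-11 m
E_h/a₀ = 8.220 × 10^-8 N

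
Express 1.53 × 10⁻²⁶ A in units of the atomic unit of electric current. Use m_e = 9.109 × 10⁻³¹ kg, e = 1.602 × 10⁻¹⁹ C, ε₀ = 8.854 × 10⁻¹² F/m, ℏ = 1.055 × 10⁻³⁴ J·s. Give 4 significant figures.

2.314 × 10⁻²⁴

atomic unit of electric current: I_au = e E_h/ℏ = m_e e⁵/((4πε₀)²ℏ³) = 6.612 × 10⁻³ A.
1.53 × 10⁻²⁶ / 6.612 × 10⁻³ = 2.314 × 10⁻²⁴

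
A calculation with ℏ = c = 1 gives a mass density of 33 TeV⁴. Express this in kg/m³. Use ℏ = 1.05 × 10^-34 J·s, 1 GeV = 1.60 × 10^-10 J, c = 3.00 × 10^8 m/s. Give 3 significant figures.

7.69 × 10^33 kg/m³

Mass density is [E]/(c²[L]³) = [E]⁴/(ℏ³c⁵).
1 GeV⁴ → 1/(ℏ³c⁵) × (1 GeV in J)⁴ = 2.33 × 10^20 kg/m³.
Convert the energy scale: 33 TeV⁴ = 3.30 × 10^13 GeV⁴.
Result: 3.30 × 10^13 × 2.33 × 10^20 = 7.69 × 10^33 kg/m³.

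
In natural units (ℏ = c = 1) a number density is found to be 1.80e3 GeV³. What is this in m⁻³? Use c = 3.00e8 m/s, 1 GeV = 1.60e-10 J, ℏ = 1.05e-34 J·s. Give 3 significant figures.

Number density is [L]⁻³ = [E]³/(ℏc)³.
1 GeV³ → 1/(ℏc)³ × (1 GeV in J)³ = 1.31e47 m⁻³.
Result: 1.80e3 × 1.31e47 = 2.36e50 m⁻³.

2.36e50 m⁻³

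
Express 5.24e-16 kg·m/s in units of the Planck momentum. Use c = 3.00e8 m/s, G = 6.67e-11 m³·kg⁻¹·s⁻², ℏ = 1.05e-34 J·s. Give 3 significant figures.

8.04e-17

Planck momentum: p_P = √(ℏc³/G) = 6.52 kg·m/s.
5.24e-16 / 6.52 = 8.04e-17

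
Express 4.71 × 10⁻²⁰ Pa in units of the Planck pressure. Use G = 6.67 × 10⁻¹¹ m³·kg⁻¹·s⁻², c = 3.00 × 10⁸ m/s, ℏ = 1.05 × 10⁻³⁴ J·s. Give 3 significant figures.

1.01 × 10⁻¹³³

Planck pressure: p_P = c⁷/(ℏG²) = 4.68 × 10¹¹³ Pa.
4.71 × 10⁻²⁰ / 4.68 × 10¹¹³ = 1.01 × 10⁻¹³³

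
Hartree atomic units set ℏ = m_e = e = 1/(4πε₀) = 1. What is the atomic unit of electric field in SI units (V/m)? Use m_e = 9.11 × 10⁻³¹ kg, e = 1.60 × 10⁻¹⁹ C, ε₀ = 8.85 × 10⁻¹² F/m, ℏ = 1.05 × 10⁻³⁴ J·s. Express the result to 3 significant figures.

Dimensional analysis gives E_au = E_h/(e a₀) = m_e²e⁵/((4πε₀)³ℏ⁴).
E_h = 4.38 × 10⁻¹⁸ J
a₀ = 5.26 × 10⁻¹¹ m
E_h/(e·a₀) = 5.20 × 10¹¹ V/m

5.20 × 10¹¹ V/m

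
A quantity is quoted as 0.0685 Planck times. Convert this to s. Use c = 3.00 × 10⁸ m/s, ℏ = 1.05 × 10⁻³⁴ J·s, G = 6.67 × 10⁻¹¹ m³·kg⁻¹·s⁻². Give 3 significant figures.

One Planck time: t_P = √(ℏG/c⁵) = 5.37 × 10⁻⁴⁴ s.
0.0685 × 5.37 × 10⁻⁴⁴ s = 3.68 × 10⁻⁴⁵ s

3.68 × 10⁻⁴⁵ s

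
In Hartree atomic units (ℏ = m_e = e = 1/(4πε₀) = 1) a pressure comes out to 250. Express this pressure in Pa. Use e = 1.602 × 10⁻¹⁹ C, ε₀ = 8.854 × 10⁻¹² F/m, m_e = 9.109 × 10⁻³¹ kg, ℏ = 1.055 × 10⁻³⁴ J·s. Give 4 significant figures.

7.323 × 10¹⁵ Pa

One atomic unit of pressure: P_au = E_h/a₀³ = m_e⁴e¹⁰/((4πε₀)⁵ℏ⁸) = 2.929 × 10¹³ Pa.
250 × 2.929 × 10¹³ Pa = 7.323 × 10¹⁵ Pa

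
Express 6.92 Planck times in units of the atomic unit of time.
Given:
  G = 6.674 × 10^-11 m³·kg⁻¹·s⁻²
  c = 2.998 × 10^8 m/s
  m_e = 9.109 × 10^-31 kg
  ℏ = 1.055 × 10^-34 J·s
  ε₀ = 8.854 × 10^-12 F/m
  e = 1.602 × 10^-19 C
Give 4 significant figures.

Planck time: t_P = √(ℏG/c⁵) = 5.392 × 10^-44 s
atomic unit of time: τ_au = (4πε₀)²ℏ³/(m_e e⁴) = 2.423 × 10^-17 s
6.92 × 5.392 × 10^-44 / 2.423 × 10^-17 = 1.540 × 10^-26

1.540 × 10^-26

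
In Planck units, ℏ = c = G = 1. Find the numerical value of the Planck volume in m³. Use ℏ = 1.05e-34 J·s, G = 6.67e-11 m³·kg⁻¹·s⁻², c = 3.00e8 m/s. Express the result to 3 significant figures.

From ℏ = c = G = 1 the volume scale is V_P = (ℏG/c³)^(3/2).
  = √(1.75e-209)
  = 4.18e-105 m³

4.18e-105 m³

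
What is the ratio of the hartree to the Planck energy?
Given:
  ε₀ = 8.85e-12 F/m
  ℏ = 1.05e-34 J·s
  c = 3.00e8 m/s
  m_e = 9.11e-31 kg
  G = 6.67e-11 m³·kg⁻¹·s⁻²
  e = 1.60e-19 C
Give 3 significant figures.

hartree: E_h = m_e e⁴/(4πε₀ℏ)² = 4.38e-18 J
Planck energy: E_P = √(ℏc⁵/G) = 1.96e9 J
ratio = 4.38e-18 / 1.96e9 = 2.24e-27

2.24e-27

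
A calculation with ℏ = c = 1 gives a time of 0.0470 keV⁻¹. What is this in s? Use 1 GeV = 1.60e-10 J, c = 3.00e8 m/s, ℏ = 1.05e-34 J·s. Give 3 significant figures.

3.08e-20 s

A time is [E]⁻¹ in ℏ=c=1; restore one factor of ℏ.
1 GeV⁻¹ → ℏ × (1 GeV in J)⁻¹ = 6.56e-25 s.
Convert the energy scale: 0.0470 keV⁻¹ = 4.70e4 GeV⁻¹.
Result: 4.70e4 × 6.56e-25 = 3.08e-20 s.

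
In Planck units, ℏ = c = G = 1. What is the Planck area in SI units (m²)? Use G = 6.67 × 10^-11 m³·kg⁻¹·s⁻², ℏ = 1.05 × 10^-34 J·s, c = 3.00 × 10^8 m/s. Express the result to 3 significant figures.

2.59 × 10^-70 m²

From ℏ = c = G = 1 the area scale is A_P = ℏG/c³.
  = 7.00 × 10^-45 / 2.70 × 10^25
  = 2.59 × 10^-70 m²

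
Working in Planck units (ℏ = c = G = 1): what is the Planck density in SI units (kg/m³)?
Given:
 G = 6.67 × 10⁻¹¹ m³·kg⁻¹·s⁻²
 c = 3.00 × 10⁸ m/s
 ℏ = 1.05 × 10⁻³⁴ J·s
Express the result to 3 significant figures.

The unique combination of the constants set to 1 with dimensions of density is ρ_P = c⁵/(ℏG²).
  = 2.43 × 10⁴² / 4.67 × 10⁻⁵⁵
  = 5.20 × 10⁹⁶ kg/m³

5.20 × 10⁹⁶ kg/m³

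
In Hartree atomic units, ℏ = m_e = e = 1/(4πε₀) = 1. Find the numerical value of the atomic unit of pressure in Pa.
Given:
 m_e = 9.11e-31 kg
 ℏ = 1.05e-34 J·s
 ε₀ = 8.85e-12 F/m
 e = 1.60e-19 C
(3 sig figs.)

The unique combination of the constants set to 1 with dimensions of pressure is P_au = E_h/a₀³ = m_e⁴e¹⁰/((4πε₀)⁵ℏ⁸).
E_h = 4.38e-18 J
a₀ = 5.26e-11 m
E_h/a₀³ = 3.01e13 Pa

3.01e13 Pa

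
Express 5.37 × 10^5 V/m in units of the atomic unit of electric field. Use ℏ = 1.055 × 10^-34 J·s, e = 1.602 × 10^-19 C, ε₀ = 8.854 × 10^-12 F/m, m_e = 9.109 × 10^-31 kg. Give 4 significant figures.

1.047 × 10^-6

atomic unit of electric field: E_au = E_h/(e a₀) = m_e²e⁵/((4πε₀)³ℏ⁴) = 5.131 × 10^11 V/m.
5.37 × 10^5 / 5.131 × 10^11 = 1.047 × 10^-6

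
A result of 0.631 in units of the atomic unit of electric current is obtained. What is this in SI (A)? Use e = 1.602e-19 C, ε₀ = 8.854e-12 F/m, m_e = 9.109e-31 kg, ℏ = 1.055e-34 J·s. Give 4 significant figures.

4.172e-3 A

One atomic unit of electric current: I_au = e E_h/ℏ = m_e e⁵/((4πε₀)²ℏ³) = 6.612e-3 A.
0.631 × 6.612e-3 A = 4.172e-3 A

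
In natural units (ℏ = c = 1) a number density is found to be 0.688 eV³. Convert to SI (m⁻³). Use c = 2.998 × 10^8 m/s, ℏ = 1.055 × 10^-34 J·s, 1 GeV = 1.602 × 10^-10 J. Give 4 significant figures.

Number density is [L]⁻³ = [E]³/(ℏc)³.
1 GeV³ → 1/(ℏc)³ × (1 GeV in J)³ = 1.299 × 10^47 m⁻³.
Convert the energy scale: 0.688 eV³ = 6.88 × 10^-28 GeV³.
Result: 6.88 × 10^-28 × 1.299 × 10^47 = 8.940 × 10^19 m⁻³.

8.940 × 10^19 m⁻³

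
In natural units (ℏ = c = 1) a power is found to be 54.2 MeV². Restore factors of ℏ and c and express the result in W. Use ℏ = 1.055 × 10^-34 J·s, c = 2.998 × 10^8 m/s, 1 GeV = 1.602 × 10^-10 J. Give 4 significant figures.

1.318 × 10^10 W

Power is [E]/[T] = [E]²/ℏ.
1 GeV² → 1/ℏ × (1 GeV in J)² = 2.433 × 10^14 W.
Convert the energy scale: 54.2 MeV² = 5.42 × 10^-5 GeV².
Result: 5.42 × 10^-5 × 2.433 × 10^14 = 1.318 × 10^10 W.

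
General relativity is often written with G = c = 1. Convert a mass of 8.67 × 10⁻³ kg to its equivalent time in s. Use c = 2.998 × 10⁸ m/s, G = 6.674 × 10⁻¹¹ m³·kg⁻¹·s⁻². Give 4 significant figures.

2.147 × 10⁻³⁸ s

Mass → time via G/c³.
8.67 × 10⁻³ kg × (G/c³) = 2.147 × 10⁻³⁸ s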